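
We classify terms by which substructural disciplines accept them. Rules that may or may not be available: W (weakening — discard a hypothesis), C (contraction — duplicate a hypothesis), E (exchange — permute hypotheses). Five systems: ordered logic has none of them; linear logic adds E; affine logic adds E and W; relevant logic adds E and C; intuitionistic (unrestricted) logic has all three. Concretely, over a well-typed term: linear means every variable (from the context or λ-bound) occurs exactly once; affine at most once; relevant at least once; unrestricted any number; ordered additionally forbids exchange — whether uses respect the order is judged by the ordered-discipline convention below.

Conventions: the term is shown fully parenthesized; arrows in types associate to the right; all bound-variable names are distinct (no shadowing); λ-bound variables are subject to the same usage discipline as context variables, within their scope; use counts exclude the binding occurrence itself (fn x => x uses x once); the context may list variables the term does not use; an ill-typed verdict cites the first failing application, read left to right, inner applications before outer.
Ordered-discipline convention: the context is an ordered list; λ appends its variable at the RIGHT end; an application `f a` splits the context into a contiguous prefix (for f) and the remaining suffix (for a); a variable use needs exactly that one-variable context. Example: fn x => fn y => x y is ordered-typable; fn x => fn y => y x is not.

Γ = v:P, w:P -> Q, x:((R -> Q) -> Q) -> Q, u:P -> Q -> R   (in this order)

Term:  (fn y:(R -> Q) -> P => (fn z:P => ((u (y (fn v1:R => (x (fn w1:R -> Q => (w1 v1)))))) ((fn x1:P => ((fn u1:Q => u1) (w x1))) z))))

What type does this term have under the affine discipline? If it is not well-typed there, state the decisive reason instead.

term : ((R -> Q) -> P) -> P -> R
usage: v: 0×, w: 1×, x: 1×, u: 1×, y [bound]: 1×, z [bound]: 1×, v1 [bound]: 1×, w1 [bound]: 1×, x1 [bound]: 1×, u1 [bound]: 1×
order of uses: u, y, x, w1, v1, u1, w, x1, z
typing: the term checks, with type ((R -> Q) -> P) -> P -> R
per-discipline verdicts: ordered ✗ · linear ✗ · affine ✓ · relevant ✗ · unrestricted ✓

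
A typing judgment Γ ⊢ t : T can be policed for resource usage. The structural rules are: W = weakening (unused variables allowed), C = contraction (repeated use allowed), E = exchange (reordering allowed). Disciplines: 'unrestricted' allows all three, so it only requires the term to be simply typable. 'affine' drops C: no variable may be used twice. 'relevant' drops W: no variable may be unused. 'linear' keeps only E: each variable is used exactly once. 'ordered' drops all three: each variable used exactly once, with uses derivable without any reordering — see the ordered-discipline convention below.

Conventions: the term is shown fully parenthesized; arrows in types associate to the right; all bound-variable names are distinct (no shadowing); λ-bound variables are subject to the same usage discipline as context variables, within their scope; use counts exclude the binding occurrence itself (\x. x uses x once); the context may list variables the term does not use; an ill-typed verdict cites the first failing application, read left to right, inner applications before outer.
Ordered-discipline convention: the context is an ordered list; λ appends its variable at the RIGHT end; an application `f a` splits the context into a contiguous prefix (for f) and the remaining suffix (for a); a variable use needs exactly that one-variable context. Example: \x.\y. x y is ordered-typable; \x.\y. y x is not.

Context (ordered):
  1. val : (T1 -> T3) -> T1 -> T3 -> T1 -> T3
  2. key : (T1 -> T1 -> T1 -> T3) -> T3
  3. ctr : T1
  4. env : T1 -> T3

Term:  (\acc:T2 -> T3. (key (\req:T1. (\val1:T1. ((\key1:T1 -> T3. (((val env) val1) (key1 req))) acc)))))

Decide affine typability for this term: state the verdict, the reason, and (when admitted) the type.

no — a type mismatch blocks all five
usage: val=1, key=1, ctr=0, env=1, acc [bound]=1, req [bound]=1, val1 [bound]=1, key1 [bound]=1
use order (left to right): key, val, env, val1, key1, req, acc
typing: ill-typed: argument of type T2 -> T3 where T1 -> T3 is required
across the five disciplines: ordered ✗; linear ✗; affine ✗; relevant ✗; unrestricted ✗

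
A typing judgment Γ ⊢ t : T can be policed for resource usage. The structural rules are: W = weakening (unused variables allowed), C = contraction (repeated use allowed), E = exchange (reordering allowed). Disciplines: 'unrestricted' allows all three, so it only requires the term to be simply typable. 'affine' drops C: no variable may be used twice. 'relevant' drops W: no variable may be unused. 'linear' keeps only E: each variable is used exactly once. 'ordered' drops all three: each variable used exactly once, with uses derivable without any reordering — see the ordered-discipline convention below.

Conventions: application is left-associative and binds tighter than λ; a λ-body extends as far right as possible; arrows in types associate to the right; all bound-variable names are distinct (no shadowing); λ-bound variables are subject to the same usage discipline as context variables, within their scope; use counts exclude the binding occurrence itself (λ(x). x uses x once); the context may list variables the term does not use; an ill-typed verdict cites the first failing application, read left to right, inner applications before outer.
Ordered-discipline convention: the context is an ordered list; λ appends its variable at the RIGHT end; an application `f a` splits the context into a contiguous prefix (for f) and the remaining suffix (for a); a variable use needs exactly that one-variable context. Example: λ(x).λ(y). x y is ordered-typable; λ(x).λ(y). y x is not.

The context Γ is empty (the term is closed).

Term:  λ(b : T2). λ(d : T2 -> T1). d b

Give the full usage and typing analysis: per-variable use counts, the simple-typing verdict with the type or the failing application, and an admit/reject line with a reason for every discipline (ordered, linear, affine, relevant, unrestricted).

usage: b (λ-bound)=1, d (λ-bound)=1
left-to-right use order: d, b
typing: well-typed at T2 -> (T2 -> T1) -> T1
ordered: ✗ — needs exchange: uses follow d, b
linear: ✓ — each of b, d used exactly once
affine: ✓ — b, d: no repeats, contraction unneeded
relevant: ✓ — none of b, d goes unused
unrestricted: ✓ — typability at T2 -> (T2 -> T1) -> T1 is all that's needed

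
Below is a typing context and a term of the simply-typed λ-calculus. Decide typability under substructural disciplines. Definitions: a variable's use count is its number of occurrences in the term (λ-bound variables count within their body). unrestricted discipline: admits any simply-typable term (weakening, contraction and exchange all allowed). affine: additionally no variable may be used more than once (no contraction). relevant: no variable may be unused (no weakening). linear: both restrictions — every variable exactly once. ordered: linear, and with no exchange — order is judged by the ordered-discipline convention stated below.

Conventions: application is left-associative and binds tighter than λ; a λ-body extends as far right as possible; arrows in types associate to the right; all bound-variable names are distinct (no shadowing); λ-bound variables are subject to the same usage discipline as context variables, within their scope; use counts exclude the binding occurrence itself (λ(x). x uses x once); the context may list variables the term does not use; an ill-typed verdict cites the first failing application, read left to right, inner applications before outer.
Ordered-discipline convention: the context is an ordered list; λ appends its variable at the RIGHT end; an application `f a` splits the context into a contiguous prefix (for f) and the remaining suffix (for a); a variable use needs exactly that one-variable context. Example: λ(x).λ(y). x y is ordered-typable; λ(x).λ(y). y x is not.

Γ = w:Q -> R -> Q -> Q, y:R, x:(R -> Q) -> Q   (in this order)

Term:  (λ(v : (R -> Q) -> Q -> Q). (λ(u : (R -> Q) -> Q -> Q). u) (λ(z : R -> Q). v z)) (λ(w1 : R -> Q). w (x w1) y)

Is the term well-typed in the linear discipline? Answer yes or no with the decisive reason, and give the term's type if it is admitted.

yes — w, y, x, v, u, z, w1: one use apiece; term : (R -> Q) -> Q -> Q
counts: w: 1×, y: 1×, x: 1×, v [bound]: 1×, u [bound]: 1×, z [bound]: 1×, w1 [bound]: 1×
order of uses: u, v, z, w, x, w1, y
typing: well-typed — term : (R -> Q) -> Q -> Q
all disciplines: ordered ✗ | linear ✓ | affine ✓ | relevant ✓ | unrestricted ✓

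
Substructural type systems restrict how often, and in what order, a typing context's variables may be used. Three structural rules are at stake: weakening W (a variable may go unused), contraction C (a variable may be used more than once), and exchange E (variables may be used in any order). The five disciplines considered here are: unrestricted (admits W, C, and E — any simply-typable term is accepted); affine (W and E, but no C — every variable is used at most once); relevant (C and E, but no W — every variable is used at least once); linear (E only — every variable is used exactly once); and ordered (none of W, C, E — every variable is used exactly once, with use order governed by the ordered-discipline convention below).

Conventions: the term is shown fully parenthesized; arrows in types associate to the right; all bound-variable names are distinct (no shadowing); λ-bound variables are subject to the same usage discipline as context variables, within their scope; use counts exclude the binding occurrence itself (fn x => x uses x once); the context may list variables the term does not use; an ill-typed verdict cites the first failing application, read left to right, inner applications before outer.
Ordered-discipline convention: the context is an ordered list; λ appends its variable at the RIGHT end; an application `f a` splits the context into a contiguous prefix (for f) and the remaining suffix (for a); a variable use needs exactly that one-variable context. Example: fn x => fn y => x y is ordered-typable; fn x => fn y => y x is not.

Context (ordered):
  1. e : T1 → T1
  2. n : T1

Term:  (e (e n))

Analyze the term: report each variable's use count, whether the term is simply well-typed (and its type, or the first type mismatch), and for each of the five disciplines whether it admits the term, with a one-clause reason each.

variable uses: e ×2, n ×1
left-to-right use order: e, e, n
typing: ✓ — T1
ordered: ✗ — repeated use of e ×2
linear: ✗ — repeated use of e ×2
affine: ✗ — repeated use of e ×2
relevant: ✓ — none of e, n goes unused
unrestricted: ✓ — well-typed at T1; no restrictions here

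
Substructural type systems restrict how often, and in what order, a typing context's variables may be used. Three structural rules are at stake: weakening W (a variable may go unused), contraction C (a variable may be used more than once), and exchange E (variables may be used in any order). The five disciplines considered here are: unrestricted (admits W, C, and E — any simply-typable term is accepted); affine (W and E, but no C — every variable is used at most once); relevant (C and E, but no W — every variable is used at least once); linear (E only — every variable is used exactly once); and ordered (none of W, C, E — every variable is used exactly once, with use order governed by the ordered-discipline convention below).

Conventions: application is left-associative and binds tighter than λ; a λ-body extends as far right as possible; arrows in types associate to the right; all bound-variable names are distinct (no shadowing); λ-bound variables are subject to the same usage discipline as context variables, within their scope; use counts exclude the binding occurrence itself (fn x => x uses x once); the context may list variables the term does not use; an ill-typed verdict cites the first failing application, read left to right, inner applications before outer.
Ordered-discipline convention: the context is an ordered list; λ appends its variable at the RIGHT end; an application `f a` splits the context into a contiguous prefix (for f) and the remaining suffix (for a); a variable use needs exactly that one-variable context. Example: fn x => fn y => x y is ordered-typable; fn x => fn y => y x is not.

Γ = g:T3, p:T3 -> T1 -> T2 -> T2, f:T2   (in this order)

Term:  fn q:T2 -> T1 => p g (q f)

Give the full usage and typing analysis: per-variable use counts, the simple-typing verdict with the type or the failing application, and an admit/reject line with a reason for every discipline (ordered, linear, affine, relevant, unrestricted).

usage: g: 1×, p: 1×, f: 1×, q (λ-bound): 1×
use order (left to right): p, g, q, f
typing: well-typed at (T2 -> T1) -> T2 -> T2
ordered ✗ (needs exchange: uses follow p, g, q, f)
linear ✓ (g, p, f, q: one use apiece)
affine ✓ (no duplicate uses among g, p, f, q)
relevant ✓ (g, p, f, q: all used, weakening unneeded)
unrestricted ✓ (simply typable at (T2 -> T1) -> T2 -> T2; W, C, E all held)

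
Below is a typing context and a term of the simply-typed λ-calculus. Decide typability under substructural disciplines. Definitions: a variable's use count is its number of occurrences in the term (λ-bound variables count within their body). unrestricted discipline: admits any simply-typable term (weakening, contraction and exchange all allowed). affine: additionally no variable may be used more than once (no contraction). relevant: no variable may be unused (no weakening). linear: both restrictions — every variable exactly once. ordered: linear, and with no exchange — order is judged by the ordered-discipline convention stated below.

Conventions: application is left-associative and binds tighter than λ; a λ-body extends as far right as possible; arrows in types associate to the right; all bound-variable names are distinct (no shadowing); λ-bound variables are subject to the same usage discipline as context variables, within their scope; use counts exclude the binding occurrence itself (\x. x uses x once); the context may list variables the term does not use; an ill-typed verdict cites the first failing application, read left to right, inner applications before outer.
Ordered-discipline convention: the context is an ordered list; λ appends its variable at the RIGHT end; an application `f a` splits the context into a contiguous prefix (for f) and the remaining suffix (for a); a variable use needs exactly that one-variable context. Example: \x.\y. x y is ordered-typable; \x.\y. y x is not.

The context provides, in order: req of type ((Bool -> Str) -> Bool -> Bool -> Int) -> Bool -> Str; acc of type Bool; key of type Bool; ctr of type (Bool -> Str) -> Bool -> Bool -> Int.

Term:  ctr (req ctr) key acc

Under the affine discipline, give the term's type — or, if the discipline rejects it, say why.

not well-typed under affine — needs contraction — ctr ×2
counts: req=1, acc=1, key=1, ctr=2
order of uses: ctr, req, ctr, key, acc
typing: well-typed at Int
per-discipline verdicts: ordered ✗; linear ✗; affine ✗; relevant ✓; unrestricted ✓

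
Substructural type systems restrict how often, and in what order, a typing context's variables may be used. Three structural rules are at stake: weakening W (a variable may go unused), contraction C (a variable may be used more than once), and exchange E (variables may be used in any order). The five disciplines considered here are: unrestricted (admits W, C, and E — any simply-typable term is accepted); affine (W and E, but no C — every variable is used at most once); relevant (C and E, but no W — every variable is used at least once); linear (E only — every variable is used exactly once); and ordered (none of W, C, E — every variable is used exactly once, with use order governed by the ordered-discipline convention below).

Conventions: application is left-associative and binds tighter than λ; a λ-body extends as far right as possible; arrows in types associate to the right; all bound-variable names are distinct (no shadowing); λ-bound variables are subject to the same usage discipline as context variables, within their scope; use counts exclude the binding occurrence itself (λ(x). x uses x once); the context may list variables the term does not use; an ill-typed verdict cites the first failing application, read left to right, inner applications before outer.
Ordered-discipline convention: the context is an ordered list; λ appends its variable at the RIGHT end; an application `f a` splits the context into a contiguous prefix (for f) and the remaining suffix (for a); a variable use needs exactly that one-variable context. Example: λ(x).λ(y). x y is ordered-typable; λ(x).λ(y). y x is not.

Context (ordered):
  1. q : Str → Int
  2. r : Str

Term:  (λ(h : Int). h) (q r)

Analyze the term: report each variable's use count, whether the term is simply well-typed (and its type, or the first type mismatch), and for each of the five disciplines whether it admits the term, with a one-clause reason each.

counts: q=1; r=1; h [bound]=1
order of uses: h, q, r
typing: well-typed — term : Int
ordered ✓ (one use each (q, r, h); ordered split holds)
linear ✓ (each of q, r, h used exactly once)
affine ✓ (q, r, h: no repeats, contraction unneeded)
relevant ✓ (q, r, h: all used, weakening unneeded)
unrestricted ✓ (typability at Int is all that's needed)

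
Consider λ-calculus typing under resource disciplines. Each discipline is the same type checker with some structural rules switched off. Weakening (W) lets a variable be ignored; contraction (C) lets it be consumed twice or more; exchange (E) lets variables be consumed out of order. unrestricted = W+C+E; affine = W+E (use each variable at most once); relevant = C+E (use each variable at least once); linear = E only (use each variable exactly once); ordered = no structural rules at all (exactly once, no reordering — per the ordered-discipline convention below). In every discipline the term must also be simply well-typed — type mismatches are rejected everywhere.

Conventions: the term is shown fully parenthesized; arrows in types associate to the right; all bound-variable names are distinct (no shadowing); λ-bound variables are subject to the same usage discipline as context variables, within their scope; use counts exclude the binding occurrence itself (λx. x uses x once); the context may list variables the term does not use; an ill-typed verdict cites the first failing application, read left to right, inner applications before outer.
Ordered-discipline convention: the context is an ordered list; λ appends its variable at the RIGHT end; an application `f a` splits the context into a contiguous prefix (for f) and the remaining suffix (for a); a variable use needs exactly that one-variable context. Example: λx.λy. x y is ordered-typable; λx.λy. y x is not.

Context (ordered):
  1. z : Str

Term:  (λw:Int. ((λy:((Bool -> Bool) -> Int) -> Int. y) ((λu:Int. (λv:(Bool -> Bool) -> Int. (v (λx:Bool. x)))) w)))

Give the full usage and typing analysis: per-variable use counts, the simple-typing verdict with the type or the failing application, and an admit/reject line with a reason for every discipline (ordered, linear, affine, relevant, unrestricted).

usage: z ×0; w (λ-bound) ×1; y (λ-bound) ×1; u (λ-bound) ×0; v (λ-bound) ×1; x (λ-bound) ×1
uses in reading order: y, v, x, w
typing: ✓ — Int -> ((Bool -> Bool) -> Int) -> Int
ordered: ✗, needs weakening: z, u unused
linear: ✗, needs weakening: z, u unused
affine: ✓, none of z, w, y, u, v, x used more than once
relevant: ✗, needs weakening: z, u unused
unrestricted: ✓, well-typed at Int -> ((Bool -> Bool) -> Int) -> Int; no restrictions here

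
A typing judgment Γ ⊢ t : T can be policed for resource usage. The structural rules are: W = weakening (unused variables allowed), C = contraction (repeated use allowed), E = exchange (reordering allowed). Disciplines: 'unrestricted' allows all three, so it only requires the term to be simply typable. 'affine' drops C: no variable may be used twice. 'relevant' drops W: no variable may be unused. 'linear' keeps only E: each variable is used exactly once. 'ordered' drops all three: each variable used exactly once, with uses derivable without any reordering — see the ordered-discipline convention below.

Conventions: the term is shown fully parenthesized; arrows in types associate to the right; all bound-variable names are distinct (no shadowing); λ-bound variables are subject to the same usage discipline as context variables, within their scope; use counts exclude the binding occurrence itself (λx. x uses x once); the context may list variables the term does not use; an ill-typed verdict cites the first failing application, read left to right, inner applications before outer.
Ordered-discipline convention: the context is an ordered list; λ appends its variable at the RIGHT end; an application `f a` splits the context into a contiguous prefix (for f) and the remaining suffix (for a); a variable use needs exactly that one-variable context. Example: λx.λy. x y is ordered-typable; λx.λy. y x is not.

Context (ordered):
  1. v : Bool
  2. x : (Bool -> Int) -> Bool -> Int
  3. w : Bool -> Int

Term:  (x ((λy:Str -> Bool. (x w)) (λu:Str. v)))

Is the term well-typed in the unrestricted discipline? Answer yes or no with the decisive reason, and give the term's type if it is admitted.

yes — simply typable at Bool -> Int; W, C, E all held; term : Bool -> Int
variable uses: v: 1×, x: 2×, w: 1×, y [bound]: 0×, u [bound]: 0×
use order (left to right): x, x, w, v
typing: ✓ — Bool -> Int
all disciplines: ordered ✗, linear ✗, affine ✗, relevant ✗, unrestricted ✓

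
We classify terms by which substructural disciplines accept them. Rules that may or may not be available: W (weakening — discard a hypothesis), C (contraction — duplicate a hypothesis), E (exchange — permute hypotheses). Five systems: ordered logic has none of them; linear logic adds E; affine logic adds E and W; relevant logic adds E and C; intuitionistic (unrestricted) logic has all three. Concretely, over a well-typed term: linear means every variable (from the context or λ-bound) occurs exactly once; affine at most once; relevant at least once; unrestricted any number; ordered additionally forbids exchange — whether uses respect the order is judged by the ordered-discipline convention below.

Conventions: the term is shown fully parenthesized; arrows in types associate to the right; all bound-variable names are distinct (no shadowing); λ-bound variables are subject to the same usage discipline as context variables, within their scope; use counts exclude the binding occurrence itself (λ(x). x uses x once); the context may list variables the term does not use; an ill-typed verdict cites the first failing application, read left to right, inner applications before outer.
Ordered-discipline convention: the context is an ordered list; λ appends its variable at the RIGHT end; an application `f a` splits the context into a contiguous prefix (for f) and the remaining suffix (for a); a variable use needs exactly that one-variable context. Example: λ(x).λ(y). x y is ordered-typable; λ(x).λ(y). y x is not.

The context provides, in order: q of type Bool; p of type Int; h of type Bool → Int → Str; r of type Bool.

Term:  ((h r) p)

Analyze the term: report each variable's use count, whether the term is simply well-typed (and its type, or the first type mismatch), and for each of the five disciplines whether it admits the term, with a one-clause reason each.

counts: q: 0×; p: 1×; h: 1×; r: 1×
order of uses: h, r, p
typing: well-typed at Str
ordered: ✗, unused: q — weakening required
linear: ✗, unused: q — weakening required
affine: ✓, at most one use each (q, p, h, r)
relevant: ✗, unused: q — weakening required
unrestricted: ✓, simply typable at Str; W, C, E all held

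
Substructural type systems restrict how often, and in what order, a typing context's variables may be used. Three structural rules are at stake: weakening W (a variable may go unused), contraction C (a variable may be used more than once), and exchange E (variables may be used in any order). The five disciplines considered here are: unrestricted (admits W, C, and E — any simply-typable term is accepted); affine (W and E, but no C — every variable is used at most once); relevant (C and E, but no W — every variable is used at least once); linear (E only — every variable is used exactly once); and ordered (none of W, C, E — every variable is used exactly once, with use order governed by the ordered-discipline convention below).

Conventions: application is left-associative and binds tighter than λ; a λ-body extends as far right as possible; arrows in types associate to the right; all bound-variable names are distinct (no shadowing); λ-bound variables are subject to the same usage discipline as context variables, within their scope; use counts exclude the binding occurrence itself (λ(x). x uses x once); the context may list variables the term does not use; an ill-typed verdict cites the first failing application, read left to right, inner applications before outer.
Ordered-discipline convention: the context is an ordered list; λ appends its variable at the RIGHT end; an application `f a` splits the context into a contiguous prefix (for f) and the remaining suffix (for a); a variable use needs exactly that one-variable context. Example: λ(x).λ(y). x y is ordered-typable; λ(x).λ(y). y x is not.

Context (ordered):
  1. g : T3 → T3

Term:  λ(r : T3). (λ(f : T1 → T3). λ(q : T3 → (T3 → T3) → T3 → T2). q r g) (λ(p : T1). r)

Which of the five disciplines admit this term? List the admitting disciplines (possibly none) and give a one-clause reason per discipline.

admitted in: unrestricted
usage: g ×1; r [bound] ×2; f [bound] ×0; q [bound] ×1; p [bound] ×0
use order (left to right): q, r, g, r
typing: ✓ — T3 → (T3 → (T3 → T3) → T3 → T2) → T3 → T2
ordered ✗ (uses contraction: r ×2; f, p left unused)
linear ✗ (uses contraction: r ×2; f, p left unused)
affine ✗ (uses contraction: r ×2)
relevant ✗ (f, p left unused)
unrestricted ✓ (type-checks (T3 → (T3 → (T3 → T3) → T3 → T2) → T3 → T2) and nothing is barred)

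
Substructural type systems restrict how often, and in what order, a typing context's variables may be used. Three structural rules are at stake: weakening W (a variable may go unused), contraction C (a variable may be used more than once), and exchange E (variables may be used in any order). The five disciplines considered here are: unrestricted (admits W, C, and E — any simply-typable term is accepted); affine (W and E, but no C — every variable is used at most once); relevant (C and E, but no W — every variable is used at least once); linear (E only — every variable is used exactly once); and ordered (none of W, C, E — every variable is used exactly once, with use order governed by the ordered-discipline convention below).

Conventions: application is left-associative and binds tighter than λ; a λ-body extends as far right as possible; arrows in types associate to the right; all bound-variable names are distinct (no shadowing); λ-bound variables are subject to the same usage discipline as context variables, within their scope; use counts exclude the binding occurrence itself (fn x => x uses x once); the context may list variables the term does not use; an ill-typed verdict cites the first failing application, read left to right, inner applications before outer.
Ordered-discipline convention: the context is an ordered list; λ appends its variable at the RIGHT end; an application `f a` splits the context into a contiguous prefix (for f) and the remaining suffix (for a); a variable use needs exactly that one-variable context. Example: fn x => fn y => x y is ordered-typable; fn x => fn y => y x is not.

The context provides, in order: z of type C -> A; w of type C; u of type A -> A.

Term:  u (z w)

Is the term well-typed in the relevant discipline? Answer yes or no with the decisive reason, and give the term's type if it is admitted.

yes — none of z, w, u goes unused; term : A
use counts: z ×1; w ×1; u ×1
left-to-right use order: u, z, w
typing: well-typed at A
summary: ordered ✗; linear ✓; affine ✓; relevant ✓; unrestricted ✓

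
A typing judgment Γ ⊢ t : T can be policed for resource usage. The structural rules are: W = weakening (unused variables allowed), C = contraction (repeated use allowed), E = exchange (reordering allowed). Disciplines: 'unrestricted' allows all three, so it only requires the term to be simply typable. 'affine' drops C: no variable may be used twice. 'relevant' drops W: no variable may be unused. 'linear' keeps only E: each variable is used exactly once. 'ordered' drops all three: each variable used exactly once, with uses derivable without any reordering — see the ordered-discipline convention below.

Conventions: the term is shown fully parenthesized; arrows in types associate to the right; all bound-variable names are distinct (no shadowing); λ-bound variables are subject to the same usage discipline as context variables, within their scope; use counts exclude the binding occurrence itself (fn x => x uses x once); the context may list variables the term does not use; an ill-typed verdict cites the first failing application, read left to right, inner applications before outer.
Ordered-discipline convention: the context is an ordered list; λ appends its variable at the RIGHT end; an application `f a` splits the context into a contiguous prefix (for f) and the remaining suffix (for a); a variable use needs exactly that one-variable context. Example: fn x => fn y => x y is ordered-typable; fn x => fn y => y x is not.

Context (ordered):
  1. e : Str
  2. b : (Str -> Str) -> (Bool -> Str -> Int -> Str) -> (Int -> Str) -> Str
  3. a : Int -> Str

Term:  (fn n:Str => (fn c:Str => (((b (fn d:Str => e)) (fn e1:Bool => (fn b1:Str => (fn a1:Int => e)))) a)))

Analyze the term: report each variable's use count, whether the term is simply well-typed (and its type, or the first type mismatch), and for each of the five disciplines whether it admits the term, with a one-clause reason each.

use counts: e ×2; b ×1; a ×1; n (λ-bound) ×0; c (λ-bound) ×0; d (λ-bound) ×0; e1 (λ-bound) ×0; b1 (λ-bound) ×0; a1 (λ-bound) ×0
uses in reading order: b, e, e, a
typing: the term checks, with type Str -> Str -> Str
ordered: ✗, e ×2 used more than once (contraction); unused: n, c, d, e1, b1, a1 — weakening required
linear: ✗, e ×2 used more than once (contraction); unused: n, c, d, e1, b1, a1 — weakening required
affine: ✗, e ×2 used more than once (contraction)
relevant: ✗, unused: n, c, d, e1, b1, a1 — weakening required
unrestricted: ✓, well-typed at Str -> Str -> Str; no restrictions here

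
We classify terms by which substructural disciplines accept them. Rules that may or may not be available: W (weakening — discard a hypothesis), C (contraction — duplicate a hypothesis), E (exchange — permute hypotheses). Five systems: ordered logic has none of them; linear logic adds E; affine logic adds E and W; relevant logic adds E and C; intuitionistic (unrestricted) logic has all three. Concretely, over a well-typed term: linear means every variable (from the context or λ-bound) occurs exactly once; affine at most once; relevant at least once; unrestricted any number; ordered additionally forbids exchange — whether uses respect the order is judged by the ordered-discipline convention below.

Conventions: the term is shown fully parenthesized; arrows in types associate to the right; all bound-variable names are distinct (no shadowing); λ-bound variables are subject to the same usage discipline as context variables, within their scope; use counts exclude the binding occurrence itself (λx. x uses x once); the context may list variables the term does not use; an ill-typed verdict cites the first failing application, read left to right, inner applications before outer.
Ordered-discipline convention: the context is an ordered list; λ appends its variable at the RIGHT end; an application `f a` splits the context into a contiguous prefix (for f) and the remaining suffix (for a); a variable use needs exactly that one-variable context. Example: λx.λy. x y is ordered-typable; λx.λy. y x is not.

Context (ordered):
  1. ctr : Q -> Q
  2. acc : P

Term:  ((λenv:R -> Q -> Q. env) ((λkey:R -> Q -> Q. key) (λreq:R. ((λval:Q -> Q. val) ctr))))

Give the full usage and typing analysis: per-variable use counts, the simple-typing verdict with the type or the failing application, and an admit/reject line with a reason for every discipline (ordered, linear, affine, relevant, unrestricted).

counts: ctr: 1×, acc: 0×, env [bound]: 1×, key [bound]: 1×, req [bound]: 0×, val [bound]: 1×
use order (left to right): env, key, val, ctr
typing: the term checks, with type R -> Q -> Q
ordered: ✗ — acc, req never used (weakening)
linear: ✗ — acc, req never used (weakening)
affine: ✓ — ctr, acc, env, key, req, val: no repeats, contraction unneeded
relevant: ✗ — acc, req never used (weakening)
unrestricted: ✓ — type-checks (R -> Q -> Q) and nothing is barred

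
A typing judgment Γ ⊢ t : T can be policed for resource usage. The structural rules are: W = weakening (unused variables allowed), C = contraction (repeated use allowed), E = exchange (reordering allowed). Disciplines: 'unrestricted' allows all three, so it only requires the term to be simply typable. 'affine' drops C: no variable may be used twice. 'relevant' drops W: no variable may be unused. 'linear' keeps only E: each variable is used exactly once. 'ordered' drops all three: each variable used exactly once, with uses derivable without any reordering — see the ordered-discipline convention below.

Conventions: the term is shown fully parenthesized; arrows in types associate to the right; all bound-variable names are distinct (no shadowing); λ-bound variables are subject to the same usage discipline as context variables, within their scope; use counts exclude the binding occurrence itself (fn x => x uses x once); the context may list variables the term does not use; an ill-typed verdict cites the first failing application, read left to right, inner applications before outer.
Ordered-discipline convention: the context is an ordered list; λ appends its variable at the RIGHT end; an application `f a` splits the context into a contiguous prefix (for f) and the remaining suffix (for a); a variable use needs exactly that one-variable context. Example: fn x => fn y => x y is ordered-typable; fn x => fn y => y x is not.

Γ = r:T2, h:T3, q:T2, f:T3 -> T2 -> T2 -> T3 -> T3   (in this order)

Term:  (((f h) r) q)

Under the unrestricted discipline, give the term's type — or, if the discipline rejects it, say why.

term : T3 -> T3
counts: r ×1, h ×1, q ×1, f ×1
use order (left to right): f, h, r, q
typing: ✓ — T3 -> T3
all disciplines: ordered ✗ | linear ✓ | affine ✓ | relevant ✓ | unrestricted ✓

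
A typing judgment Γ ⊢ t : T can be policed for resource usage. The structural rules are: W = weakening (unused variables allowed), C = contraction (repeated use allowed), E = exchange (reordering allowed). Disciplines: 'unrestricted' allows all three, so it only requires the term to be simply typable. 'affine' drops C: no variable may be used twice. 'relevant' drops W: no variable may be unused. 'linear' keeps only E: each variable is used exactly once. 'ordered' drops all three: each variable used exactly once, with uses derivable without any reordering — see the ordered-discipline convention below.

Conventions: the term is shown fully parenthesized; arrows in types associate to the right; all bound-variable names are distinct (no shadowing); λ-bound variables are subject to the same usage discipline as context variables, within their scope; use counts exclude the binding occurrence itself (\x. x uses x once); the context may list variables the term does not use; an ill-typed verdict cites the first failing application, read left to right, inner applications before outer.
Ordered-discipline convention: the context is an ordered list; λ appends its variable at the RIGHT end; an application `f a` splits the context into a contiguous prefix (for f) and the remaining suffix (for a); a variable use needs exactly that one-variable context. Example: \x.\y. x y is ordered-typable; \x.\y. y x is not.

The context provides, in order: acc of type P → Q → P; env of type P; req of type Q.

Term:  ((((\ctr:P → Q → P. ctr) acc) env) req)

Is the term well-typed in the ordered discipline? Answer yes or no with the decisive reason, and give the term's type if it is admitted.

yes — acc, env, req, ctr: once each, no exchange needed; term : P
use counts: acc=1, env=1, req=1, ctr (λ-bound)=1
uses in reading order: ctr, acc, env, req
typing: well-typed — term : P
summary: ordered ✓; linear ✓; affine ✓; relevant ✓; unrestricted ✓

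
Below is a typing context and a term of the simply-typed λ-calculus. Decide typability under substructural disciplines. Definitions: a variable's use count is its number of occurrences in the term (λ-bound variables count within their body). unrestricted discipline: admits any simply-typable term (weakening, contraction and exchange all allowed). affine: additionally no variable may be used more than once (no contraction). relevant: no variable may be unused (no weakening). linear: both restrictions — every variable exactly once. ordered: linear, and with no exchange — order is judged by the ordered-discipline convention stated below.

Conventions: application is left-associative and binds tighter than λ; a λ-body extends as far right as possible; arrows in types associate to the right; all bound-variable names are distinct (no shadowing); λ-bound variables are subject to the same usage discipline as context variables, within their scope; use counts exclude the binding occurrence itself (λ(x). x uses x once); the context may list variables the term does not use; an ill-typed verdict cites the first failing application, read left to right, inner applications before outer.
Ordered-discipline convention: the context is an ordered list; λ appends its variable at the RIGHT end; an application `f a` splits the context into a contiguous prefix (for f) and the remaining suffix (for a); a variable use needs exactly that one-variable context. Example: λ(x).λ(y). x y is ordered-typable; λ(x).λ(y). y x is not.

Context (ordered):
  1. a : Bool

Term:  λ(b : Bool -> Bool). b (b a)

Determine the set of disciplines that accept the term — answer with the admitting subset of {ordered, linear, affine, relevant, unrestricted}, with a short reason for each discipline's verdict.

admitted in: relevant, unrestricted
counts: a ×1, b [bound] ×2
order of uses: b, b, a
typing: ✓ — (Bool -> Bool) -> Bool
ordered: ✗ — uses contraction: b ×2
linear: ✗ — uses contraction: b ×2
affine: ✗ — uses contraction: b ×2
relevant: ✓ — a, b: all used, weakening unneeded
unrestricted: ✓ — type-checks ((Bool -> Bool) -> Bool) and nothing is barred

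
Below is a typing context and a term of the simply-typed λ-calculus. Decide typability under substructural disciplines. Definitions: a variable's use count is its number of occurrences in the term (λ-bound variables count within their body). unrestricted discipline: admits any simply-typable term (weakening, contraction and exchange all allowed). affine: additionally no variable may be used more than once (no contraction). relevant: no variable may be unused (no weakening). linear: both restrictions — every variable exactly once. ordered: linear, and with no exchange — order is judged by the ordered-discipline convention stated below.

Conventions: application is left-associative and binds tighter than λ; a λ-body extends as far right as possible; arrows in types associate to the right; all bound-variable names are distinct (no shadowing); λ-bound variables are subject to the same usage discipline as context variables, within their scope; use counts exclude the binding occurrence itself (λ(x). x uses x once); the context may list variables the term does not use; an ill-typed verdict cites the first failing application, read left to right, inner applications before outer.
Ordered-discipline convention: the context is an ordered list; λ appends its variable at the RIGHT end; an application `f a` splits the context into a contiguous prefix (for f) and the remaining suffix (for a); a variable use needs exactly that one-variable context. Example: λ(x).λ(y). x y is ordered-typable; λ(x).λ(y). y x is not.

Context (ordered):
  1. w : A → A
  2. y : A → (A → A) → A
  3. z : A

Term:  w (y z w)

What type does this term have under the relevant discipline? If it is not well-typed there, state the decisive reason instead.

term : A
variable uses: w ×2, y ×1, z ×1
uses in reading order: w, y, z, w
typing: ✓ — A
across the five disciplines: ordered ✗, linear ✗, affine ✗, relevant ✓, unrestricted ✓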